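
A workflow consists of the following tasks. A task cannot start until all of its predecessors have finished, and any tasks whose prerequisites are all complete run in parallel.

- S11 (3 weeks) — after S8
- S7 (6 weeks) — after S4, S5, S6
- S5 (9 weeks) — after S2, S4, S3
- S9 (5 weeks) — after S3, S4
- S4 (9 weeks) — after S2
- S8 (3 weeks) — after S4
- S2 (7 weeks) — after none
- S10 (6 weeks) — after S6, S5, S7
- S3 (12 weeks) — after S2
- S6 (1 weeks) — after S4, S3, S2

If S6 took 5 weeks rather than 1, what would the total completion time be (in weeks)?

40

Actual critical path: S2→S3→S5→S7→S10 = 7+12+9+6+6 = 40 ⇒ 40 weeks.
S6 has 8 weeks of float (longest path through it is 32).
No other chain overtakes it, so the finish is 40 weeks.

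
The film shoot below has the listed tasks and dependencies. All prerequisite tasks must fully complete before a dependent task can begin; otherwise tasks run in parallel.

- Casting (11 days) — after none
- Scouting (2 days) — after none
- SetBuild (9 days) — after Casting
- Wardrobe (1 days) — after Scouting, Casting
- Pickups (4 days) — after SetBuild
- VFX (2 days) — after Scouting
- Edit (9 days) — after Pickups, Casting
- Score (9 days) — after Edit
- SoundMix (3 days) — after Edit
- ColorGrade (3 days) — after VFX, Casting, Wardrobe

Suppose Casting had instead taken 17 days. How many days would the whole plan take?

48

The binding path is Casting→SetBuild→Pickups→Edit→Score = 11+9+4+9+9 = 42; finish at 42 days.
Since Casting is critical, the +6 change carries straight to that chain (now 48 days).
No other chain overtakes it, so the finish is 48 days.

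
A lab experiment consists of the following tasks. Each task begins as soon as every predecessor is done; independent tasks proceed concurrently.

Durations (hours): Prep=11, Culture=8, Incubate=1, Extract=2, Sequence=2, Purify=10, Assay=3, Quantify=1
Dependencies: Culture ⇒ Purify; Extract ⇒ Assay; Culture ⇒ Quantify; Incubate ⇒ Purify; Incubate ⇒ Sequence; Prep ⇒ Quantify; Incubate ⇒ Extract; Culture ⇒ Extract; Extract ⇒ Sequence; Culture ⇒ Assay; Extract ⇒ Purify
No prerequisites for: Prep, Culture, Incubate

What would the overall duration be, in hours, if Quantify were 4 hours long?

20

Critical path before the change: Culture→Extract→Purify = 8+2+10 = 20 giving 20 hours.
The longest path through Quantify is only 12 hours, so Quantify has float 8.
The critical path is still Culture→Extract→Purify; finish is now 20 hours.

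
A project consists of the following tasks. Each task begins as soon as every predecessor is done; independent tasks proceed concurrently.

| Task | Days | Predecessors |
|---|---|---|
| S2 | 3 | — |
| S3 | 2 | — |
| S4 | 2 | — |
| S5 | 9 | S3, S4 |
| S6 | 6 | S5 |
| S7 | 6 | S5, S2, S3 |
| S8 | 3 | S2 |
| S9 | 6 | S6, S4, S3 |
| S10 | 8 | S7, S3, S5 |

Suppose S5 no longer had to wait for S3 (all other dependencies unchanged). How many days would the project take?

Before: longest chain S3→S5→S7→S10 = 2+9+6+8 = 25, finish 25.
Dropping S3→S5 doesn't change S5's earliest start (2); another predecessor still binds.
New critical path: S4→S5→S7→S10 = 2+9+6+8 = 25 ⇒ 25 days.

25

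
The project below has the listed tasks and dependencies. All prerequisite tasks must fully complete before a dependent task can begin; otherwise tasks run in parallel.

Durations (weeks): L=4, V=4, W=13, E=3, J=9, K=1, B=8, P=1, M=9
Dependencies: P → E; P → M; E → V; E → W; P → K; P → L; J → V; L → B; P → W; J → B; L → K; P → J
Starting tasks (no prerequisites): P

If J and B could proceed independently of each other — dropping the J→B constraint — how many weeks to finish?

17

With the dependency in place, P→J→B = 1+9+8 = 18 sets the finish at 18 weeks.
Without J→B, B's earliest start moves from 10 to 5.
The longest chain is now P→E→W = 1+3+13 = 17, so the schedule takes 17 weeks.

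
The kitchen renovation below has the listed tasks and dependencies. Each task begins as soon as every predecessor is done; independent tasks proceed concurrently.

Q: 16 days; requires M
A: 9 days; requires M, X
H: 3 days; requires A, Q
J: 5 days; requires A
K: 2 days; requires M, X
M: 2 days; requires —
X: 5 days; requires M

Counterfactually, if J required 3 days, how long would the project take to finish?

Critical path before the change: M→X→A→J = 2+5+9+5 = 21 giving 21 days.
Since J is critical, the -2 change carries straight to that chain (now 19 days).
The binding chain switches to M→Q→H = 2+16+3 = 21; finish 21 days.

21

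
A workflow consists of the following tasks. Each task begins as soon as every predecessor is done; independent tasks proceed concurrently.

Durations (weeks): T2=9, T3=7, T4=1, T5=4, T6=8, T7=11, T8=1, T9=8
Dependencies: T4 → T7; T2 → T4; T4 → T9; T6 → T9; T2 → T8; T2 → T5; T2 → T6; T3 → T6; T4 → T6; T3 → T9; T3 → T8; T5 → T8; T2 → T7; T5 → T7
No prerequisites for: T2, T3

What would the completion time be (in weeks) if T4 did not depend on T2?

With the dependency in place, T2→T4→T6→T9 = 9+1+8+8 = 26 sets the finish at 26 weeks.
Without T2→T4, T4's earliest start moves from 9 to 0.
The longest chain is now T2→T6→T9 = 9+8+8 = 25, so the workflow takes 25 weeks.

25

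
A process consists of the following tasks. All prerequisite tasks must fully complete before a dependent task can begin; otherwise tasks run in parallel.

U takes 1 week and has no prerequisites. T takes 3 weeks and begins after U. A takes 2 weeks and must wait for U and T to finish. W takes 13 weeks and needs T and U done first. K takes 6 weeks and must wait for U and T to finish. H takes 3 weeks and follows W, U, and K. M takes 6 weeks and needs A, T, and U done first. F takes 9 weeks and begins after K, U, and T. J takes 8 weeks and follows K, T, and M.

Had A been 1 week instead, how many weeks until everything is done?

20

The binding path is U→T→A→M→J = 1+3+2+6+8 = 20; finish at 20 weeks.
A lies on that path, so at 1 week the path becomes 19 weeks.
The binding chain switches to U→T→W→H = 1+3+13+3 = 20; finish 20 weeks.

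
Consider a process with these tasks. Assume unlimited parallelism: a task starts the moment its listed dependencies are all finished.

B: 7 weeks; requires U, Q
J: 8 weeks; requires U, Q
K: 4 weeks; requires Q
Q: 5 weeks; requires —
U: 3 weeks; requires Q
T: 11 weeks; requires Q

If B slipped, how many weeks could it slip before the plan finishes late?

1

The longest chain is Q→U→J = 5+3+8 = 16; overall finish 16 weeks.
B finishes as early as 15 and must finish by 16.
Slack of B = 9 − 8 = 1 week.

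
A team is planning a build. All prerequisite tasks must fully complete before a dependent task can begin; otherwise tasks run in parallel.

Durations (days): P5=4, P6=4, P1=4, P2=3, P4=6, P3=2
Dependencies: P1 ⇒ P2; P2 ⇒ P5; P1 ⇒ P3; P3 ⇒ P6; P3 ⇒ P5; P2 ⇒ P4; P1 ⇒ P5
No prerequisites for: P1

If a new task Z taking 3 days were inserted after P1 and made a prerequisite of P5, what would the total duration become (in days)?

13

Originally the plan takes 13 days.
With Z inserted, P5 now waits for max(P1, P2, P3, Z).
New critical path: P1→P2→P4 = 4+3+6 = 13 ⇒ 13 days.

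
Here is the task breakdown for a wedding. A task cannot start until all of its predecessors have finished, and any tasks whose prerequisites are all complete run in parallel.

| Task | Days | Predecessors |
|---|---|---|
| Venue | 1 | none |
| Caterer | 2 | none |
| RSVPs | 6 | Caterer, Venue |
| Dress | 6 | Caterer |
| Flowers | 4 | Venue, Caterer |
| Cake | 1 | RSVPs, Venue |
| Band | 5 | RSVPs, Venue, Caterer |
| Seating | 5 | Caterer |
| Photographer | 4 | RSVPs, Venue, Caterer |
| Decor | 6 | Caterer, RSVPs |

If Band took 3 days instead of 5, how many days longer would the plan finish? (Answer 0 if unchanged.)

0

Critical path before the change: Caterer→RSVPs→Decor = 2+6+6 = 14 giving 14 days.
Band is off the critical path — its longest chain is 13 days, giving 1 of slack.
No other chain overtakes it, so the finish is 14 days.
Change in finish: 14 − 14 = +0 days.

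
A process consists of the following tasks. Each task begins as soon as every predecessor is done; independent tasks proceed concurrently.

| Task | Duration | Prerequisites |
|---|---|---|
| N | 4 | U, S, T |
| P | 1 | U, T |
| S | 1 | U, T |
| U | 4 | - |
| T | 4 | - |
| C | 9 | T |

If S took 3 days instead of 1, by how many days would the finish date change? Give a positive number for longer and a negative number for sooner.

The binding path is T→C = 4+9 = 13; finish at 13 days.
S is off the critical path — its longest chain is 9 days, giving 4 of slack.
That remains the longest chain; total 13 days.
Change in finish: 13 − 13 = +0 days.

0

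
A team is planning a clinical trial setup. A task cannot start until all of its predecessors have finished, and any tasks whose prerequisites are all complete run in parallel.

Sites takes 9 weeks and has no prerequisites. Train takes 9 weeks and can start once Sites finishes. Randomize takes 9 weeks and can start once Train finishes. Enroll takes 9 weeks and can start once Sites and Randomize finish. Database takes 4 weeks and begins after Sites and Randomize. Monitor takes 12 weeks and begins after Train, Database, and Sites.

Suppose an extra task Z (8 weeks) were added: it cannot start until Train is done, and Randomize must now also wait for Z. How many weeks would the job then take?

51

Originally the job takes 43 weeks.
With Z inserted, Randomize now waits for max(Train, Z).
New critical path: Sites→Train→Z→Randomize→Database→Monitor = 9+9+8+9+4+12 = 51 ⇒ 51 weeks.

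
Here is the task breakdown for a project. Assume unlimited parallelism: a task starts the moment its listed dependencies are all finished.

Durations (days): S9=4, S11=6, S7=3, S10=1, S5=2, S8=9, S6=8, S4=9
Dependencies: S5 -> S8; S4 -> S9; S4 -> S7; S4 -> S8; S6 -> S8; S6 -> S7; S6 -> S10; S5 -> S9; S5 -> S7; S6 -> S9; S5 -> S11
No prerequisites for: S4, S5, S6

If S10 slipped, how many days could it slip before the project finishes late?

S4→S8 = 9+9 = 18 sets the makespan at 18 days.
Longest path through S10: 9 days (earliest finish 9, latest finish 18).
Slack of S10 = 17 − 8 = 9 days.

9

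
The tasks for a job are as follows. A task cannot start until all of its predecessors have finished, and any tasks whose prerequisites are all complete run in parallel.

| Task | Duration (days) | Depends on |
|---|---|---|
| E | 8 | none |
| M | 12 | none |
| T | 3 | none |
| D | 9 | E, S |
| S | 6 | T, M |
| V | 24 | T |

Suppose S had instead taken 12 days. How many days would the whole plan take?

33

The binding path is M→S→D = 12+6+9 = 27; finish at 27 days.
S is on the critical path; changing it to 12 makes that path 33 days.
The critical path is still M→S→D; finish is now 33 days.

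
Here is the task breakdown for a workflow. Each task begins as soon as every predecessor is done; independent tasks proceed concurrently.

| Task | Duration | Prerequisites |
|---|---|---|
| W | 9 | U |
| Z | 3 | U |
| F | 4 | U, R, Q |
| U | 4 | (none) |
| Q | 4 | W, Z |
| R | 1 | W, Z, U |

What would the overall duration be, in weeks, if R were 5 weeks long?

As given, the longest chain is U→W→Q→F = 4+9+4+4 = 21, so the finish is 21 weeks.
R is off the critical path — its longest chain is 18 weeks, giving 3 of slack.
New critical path: U→W→R→F = 4+9+5+4 = 22 ⇒ 22 weeks.

22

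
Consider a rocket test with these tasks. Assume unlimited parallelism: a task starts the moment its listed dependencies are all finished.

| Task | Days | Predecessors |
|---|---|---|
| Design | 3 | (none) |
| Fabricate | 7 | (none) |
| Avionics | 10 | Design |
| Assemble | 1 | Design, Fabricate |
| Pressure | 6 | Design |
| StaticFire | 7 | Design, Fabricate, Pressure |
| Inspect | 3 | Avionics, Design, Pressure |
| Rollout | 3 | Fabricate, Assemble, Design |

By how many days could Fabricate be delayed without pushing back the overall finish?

2

Critical path: Design→Avionics→Inspect = 3+10+3 = 16, so the finish is 16 days.
The longest chain containing Fabricate totals 14 days.
So Fabricate can slip 9 − 7 = 2 days.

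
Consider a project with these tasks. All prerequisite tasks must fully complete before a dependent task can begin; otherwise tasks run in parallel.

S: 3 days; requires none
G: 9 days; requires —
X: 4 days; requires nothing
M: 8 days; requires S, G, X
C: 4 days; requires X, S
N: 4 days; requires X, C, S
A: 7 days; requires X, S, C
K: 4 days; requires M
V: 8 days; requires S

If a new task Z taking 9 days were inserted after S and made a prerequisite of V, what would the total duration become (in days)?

21

Originally the project takes 21 days.
With Z inserted, V now waits for max(S, Z).
New critical path: G→M→K = 9+8+4 = 21 ⇒ 21 days.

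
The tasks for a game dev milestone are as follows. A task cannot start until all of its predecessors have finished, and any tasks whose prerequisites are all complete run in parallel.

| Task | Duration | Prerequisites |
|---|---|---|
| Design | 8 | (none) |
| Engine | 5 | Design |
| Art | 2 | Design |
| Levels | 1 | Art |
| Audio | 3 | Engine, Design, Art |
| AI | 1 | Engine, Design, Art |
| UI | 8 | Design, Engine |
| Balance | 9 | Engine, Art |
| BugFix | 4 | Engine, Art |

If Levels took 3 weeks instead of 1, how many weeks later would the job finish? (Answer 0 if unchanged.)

0

The binding path is Design→Engine→Balance = 8+5+9 = 22; finish at 22 weeks.
Levels is off the critical path — its longest chain is 11 weeks, giving 11 of slack.
No other chain overtakes it, so the finish is 22 weeks.
Change in finish: 22 − 22 = +0 weeks.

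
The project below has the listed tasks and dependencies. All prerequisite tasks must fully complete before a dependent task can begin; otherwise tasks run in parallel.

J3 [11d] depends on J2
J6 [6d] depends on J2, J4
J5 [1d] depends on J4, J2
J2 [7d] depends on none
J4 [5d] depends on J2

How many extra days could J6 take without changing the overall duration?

J2→J3 = 7+11 = 18 sets the makespan at 18 days.
Longest path through J6: 18 days (earliest finish 18, latest finish 18).
So J6 can slip 18 − 18 = 0 days.

0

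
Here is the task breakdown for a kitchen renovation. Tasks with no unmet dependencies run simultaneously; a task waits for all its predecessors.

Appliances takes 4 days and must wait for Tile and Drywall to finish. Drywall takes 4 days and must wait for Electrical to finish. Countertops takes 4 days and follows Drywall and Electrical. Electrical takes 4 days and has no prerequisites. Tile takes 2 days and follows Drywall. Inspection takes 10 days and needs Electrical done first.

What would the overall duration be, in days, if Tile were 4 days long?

As given, the longest chain is Electrical→Drywall→Tile→Appliances = 4+4+2+4 = 14, so the finish is 14 days.
Tile lies on that path, so at 4 days the path becomes 16 days.
No other chain overtakes it, so the finish is 16 days.

16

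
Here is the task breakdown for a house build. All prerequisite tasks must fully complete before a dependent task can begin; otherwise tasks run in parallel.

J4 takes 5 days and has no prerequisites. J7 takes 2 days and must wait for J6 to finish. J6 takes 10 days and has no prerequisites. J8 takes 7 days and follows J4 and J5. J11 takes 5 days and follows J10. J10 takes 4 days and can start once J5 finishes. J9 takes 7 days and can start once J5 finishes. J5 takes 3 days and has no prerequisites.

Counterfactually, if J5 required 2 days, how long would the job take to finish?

12

Baseline: J5→J10→J11 = 3+4+5 = 12 → 12 days.
J5 is on the critical path; changing it to 2 makes that path 11 days.
The binding chain switches to J4→J8 = 5+7 = 12; finish 12 days.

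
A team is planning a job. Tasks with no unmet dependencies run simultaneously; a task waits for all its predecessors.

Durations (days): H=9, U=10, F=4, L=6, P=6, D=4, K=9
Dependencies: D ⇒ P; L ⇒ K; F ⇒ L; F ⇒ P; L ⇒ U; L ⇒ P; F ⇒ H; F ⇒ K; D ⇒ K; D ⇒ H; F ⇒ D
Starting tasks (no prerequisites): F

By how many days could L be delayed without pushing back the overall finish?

0

F→L→U = 4+6+10 = 20 sets the makespan at 20 days.
Longest path through L: 20 days (earliest finish 10, latest finish 10).
Float = 20 − 20 = 0.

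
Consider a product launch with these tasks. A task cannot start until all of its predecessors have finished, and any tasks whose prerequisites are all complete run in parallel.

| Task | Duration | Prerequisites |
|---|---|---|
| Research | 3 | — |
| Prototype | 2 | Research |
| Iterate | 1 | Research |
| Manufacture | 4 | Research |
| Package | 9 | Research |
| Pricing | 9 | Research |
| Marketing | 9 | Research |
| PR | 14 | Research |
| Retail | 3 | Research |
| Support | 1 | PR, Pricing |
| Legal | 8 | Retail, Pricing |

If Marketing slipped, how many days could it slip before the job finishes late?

8

The longest chain is Research→Pricing→Legal = 3+9+8 = 20; overall finish 20 days.
The longest chain containing Marketing totals 12 days.
So Marketing can slip 20 − 12 = 8 days.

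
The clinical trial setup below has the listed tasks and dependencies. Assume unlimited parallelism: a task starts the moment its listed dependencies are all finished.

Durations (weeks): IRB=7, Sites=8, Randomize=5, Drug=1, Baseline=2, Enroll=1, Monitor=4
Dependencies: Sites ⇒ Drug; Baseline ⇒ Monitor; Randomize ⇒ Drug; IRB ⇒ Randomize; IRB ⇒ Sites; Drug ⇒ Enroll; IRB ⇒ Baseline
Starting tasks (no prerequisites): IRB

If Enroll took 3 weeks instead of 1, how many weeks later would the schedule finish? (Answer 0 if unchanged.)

2

The binding path is IRB→Sites→Drug→Enroll = 7+8+1+1 = 17; finish at 17 weeks.
Since Enroll is critical, the +2 change carries straight to that chain (now 19 weeks).
That remains the longest chain; total 19 weeks.
Change in finish: 19 − 17 = +2 weeks.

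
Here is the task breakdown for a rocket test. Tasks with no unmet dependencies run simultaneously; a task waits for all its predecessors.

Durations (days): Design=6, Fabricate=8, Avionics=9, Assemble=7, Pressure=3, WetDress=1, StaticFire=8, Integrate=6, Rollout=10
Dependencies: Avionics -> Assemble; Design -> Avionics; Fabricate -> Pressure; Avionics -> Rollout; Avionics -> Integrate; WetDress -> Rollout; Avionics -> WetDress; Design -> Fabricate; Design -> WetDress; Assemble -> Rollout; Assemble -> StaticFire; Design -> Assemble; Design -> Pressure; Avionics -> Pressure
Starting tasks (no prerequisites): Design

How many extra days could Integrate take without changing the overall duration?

11

The longest chain is Design→Avionics→Assemble→Rollout = 6+9+7+10 = 32; overall finish 32 days.
The longest chain containing Integrate totals 21 days.
Slack of Integrate = 26 − 15 = 11 days.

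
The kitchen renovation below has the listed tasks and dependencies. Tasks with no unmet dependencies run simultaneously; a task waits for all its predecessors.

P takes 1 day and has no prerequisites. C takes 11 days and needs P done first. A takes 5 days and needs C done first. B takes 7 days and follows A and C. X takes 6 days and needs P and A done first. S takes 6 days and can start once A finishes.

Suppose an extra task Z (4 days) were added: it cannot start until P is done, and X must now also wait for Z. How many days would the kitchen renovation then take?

24

Originally the kitchen renovation takes 24 days.
With Z inserted, X now waits for max(P, A, Z).
New critical path: P→C→A→B = 1+11+5+7 = 24 ⇒ 24 days.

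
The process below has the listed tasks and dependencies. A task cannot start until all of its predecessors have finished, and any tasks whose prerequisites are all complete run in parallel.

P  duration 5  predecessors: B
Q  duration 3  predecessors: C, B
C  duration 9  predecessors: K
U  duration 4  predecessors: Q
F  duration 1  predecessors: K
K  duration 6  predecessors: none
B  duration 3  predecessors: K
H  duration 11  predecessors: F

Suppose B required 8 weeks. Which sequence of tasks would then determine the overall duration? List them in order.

As given, the longest chain is K→C→Q→U = 6+9+3+4 = 22, so the finish is 22 weeks.
The longest path through B is only 16 weeks, so B has float 6.
No other chain overtakes it, so the finish is 22 weeks.

K, C, Q, U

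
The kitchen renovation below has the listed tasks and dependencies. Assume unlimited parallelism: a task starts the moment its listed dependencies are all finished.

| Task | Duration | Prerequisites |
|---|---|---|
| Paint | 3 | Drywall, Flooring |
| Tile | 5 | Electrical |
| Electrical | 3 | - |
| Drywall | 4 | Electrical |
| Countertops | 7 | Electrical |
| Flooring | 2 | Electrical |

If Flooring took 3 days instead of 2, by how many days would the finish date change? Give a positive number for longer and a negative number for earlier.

0

As given, the longest chain is Electrical→Drywall→Paint = 3+4+3 = 10, so the finish is 10 days.
Flooring is off the critical path — its longest chain is 8 days, giving 2 of slack.
That remains the longest chain; total 10 days.
Change in finish: 10 − 10 = +0 days.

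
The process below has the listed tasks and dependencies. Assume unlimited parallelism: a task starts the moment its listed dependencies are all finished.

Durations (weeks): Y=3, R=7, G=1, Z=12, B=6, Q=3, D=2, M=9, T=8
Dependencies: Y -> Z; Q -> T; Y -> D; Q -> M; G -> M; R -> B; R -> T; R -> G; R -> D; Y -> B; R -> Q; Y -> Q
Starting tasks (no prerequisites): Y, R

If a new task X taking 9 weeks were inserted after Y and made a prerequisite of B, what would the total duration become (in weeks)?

Originally the process takes 19 weeks.
With X inserted, B now waits for max(R, Y, X).
New critical path: R→Q→M = 7+3+9 = 19 ⇒ 19 weeks.

19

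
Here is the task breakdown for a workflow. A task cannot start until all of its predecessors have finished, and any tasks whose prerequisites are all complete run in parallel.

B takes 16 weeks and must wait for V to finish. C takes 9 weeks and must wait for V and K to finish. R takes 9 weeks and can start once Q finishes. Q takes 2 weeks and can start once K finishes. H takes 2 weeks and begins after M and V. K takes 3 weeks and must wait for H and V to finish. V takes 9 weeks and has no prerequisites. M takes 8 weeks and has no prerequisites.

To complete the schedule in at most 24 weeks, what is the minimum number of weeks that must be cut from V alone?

1

Current finish: 25 weeks; target: 24.
V is on every critical path, so each week cut from V cuts the finish by one (this holds down to a finish of 24).
Need 25 − 24 = 1 week off V → V becomes 8 weeks, finish becomes 24.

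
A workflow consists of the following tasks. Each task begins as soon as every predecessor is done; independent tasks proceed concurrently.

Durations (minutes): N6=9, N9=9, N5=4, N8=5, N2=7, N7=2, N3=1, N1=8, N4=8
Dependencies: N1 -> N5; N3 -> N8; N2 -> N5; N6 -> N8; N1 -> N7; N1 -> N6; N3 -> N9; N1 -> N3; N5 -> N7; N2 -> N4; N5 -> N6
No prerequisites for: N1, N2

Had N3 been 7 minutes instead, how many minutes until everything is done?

26

Actual critical path: N1→N5→N6→N8 = 8+4+9+5 = 26 ⇒ 26 minutes.
N3 is off the critical path — its longest chain is 18 minutes, giving 8 of slack.
No other chain overtakes it, so the finish is 26 minutes.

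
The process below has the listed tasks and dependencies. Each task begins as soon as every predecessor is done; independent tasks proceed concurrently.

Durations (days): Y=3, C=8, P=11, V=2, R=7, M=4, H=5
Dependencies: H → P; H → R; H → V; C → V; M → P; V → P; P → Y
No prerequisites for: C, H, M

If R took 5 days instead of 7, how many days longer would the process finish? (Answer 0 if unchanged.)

0

Baseline: C→V→P→Y = 8+2+11+3 = 24 → 24 days.
The longest path through R is only 12 days, so R has float 12.
No other chain overtakes it, so the finish is 24 days.
Change in finish: 24 − 24 = +0 days.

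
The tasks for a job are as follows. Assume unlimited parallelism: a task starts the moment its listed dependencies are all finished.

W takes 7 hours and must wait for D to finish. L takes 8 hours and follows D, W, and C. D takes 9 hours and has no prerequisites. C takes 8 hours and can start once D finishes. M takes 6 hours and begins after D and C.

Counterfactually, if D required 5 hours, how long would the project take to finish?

21

The binding path is D→C→L = 9+8+8 = 25; finish at 25 hours.
D is on the critical path; changing it to 5 makes that path 21 hours.
That remains the longest chain; total 21 hours.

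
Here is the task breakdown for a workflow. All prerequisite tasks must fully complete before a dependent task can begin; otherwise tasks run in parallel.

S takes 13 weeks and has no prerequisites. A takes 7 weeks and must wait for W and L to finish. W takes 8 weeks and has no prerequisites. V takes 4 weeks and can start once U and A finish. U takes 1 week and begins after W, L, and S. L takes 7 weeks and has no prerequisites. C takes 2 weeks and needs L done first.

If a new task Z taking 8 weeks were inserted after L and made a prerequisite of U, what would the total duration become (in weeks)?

Originally the workflow takes 19 weeks.
With Z inserted, U now waits for max(W, L, S, Z).
New critical path: L→Z→U→V = 7+8+1+4 = 20 ⇒ 20 weeks.

20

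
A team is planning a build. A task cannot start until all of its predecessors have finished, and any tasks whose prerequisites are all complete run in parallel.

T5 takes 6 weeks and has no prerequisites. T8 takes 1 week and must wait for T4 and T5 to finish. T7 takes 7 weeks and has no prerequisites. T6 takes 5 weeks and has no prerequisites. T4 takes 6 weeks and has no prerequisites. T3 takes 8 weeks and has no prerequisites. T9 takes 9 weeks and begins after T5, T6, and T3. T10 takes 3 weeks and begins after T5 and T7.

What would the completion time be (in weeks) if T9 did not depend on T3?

Before: longest chain T3→T9 = 8+9 = 17, finish 17.
Without T3→T9, T9's earliest start moves from 8 to 6.
New critical path: T5→T9 = 6+9 = 15 ⇒ 15 weeks.

15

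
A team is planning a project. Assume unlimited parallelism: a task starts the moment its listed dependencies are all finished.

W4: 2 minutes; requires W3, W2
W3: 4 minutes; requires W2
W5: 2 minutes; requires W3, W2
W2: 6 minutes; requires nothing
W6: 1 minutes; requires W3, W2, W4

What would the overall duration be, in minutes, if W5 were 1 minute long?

13

Critical path before the change: W2→W3→W4→W6 = 6+4+2+1 = 13 giving 13 minutes.
W5 is off the critical path — its longest chain is 12 minutes, giving 1 of slack.
That remains the longest chain; total 13 minutes.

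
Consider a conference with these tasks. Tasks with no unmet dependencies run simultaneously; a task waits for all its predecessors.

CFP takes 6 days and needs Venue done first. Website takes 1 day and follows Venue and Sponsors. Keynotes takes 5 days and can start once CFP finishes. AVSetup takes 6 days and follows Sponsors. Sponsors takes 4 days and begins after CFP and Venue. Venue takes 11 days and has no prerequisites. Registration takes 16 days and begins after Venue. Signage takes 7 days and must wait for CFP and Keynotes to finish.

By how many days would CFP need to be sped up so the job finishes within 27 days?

2

Current finish: 29 days; target: 27.
CFP is on every critical path, so each day cut from CFP cuts the finish by one (this holds down to a finish of 27).
Need 29 − 27 = 2 days off CFP → CFP becomes 4 days, finish becomes 27.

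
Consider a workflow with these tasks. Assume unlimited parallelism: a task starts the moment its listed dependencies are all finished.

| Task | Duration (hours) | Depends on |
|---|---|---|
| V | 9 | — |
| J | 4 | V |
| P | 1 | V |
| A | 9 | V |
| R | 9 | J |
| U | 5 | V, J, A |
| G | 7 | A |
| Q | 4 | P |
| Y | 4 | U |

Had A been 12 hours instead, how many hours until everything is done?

As given, the longest chain is V→A→U→Y = 9+9+5+4 = 27, so the finish is 27 hours.
A lies on that path, so at 12 hours the path becomes 30 hours.
The critical path is still V→A→U→Y; finish is now 30 hours.

30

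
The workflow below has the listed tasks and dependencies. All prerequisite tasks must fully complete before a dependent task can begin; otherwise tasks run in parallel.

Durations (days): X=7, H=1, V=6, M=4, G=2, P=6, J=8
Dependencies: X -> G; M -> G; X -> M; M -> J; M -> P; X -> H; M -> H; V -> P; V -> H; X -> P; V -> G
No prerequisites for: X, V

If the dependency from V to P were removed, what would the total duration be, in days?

19

Original critical path: X→M→J = 7+4+8 = 19 ⇒ 19 days.
Dropping V→P doesn't change P's earliest start (11); another predecessor still binds.
New critical path: X→M→J = 7+4+8 = 19 ⇒ 19 days.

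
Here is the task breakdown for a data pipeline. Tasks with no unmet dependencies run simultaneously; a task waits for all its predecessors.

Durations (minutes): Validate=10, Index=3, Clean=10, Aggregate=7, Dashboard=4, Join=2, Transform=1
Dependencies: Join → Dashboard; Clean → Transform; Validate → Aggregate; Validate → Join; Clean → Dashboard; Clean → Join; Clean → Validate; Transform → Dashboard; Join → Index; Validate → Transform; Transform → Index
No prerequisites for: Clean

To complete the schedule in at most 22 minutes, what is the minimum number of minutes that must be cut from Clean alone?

5

Current finish: 27 minutes; target: 22.
Clean is on every critical path, so each minute cut from Clean cuts the finish by one (this holds down to a finish of 18).
Need 27 − 22 = 5 minutes off Clean → Clean becomes 5 minutes, finish becomes 22.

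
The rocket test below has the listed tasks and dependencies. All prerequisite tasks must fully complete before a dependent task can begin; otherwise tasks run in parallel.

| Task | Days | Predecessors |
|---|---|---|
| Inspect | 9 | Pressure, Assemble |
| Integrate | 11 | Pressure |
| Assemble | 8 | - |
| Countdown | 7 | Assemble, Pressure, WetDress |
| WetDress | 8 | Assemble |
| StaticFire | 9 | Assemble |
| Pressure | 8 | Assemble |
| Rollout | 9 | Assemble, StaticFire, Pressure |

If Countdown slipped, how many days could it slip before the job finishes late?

The longest chain is Assemble→Pressure→Integrate = 8+8+11 = 27; overall finish 27 days.
The longest chain containing Countdown totals 23 days.
So Countdown can slip 27 − 23 = 4 days.

4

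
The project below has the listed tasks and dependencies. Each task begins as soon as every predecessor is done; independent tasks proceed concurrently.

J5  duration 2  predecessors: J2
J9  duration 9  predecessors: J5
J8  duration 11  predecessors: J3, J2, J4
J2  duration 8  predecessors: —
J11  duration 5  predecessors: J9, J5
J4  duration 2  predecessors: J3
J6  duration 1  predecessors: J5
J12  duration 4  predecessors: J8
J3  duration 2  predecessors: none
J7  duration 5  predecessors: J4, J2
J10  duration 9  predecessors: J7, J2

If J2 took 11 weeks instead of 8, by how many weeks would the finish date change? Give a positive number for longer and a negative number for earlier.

Actual critical path: J2→J5→J9→J11 = 8+2+9+5 = 24 ⇒ 24 weeks.
Since J2 is critical, the +3 change carries straight to that chain (now 27 weeks).
The critical path is still J2→J5→J9→J11; finish is now 27 weeks.
Change in finish: 27 − 24 = +3 weeks.

3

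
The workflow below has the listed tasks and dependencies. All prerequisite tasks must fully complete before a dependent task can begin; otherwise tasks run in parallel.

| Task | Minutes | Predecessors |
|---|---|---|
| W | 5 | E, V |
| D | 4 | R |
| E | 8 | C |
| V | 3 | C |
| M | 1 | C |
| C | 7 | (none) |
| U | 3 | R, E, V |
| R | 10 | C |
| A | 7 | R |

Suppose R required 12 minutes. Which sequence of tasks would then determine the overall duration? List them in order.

C, R, A

The binding path is C→R→A = 7+10+7 = 24; finish at 24 minutes.
R is on the critical path; changing it to 12 makes that path 26 minutes.
That remains the longest chain; total 26 minutes.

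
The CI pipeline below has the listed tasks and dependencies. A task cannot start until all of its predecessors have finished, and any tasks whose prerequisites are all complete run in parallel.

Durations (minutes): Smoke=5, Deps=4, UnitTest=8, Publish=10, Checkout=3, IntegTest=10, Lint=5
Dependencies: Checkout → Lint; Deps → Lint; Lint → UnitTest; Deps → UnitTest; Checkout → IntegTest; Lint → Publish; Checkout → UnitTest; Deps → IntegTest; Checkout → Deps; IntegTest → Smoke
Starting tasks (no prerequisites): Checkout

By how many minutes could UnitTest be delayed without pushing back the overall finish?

2

The longest chain is Checkout→Deps→Lint→Publish = 3+4+5+10 = 22; overall finish 22 minutes.
UnitTest finishes as early as 20 and must finish by 22.
So UnitTest can slip 22 − 20 = 2 minutes.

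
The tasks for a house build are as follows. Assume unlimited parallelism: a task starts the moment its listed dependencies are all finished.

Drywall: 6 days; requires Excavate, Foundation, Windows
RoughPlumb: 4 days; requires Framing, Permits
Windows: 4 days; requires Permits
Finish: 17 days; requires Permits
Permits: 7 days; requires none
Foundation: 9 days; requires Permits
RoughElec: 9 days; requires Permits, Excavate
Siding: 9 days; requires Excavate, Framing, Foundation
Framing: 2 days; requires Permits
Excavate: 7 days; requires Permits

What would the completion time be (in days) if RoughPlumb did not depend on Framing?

25

With the dependency in place, Permits→Foundation→Siding = 7+9+9 = 25 sets the finish at 25 days.
Without Framing→RoughPlumb, RoughPlumb's earliest start moves from 9 to 7.
After: Permits→Foundation→Siding = 7+9+9 = 25 → 25 days.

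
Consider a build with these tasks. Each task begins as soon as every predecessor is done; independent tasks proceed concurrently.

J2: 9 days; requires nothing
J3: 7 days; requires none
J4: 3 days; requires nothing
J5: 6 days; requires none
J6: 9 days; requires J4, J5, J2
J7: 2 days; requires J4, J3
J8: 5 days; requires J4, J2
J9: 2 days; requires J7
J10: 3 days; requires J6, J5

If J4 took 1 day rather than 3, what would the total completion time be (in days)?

21

Critical path before the change: J2→J6→J10 = 9+9+3 = 21 giving 21 days.
The longest path through J4 is only 15 days, so J4 has float 6.
The critical path is still J2→J6→J10; finish is now 21 days.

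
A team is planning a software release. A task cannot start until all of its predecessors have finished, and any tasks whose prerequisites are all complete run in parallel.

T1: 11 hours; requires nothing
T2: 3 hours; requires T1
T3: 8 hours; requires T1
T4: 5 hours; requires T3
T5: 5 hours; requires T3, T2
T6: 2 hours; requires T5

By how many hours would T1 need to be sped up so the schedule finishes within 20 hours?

Current finish: 26 hours; target: 20.
T1 is on every critical path, so each hour cut from T1 cuts the finish by one (this holds down to a finish of 16).
Need 26 − 20 = 6 hours off T1 → T1 becomes 5 hours, finish becomes 20.

6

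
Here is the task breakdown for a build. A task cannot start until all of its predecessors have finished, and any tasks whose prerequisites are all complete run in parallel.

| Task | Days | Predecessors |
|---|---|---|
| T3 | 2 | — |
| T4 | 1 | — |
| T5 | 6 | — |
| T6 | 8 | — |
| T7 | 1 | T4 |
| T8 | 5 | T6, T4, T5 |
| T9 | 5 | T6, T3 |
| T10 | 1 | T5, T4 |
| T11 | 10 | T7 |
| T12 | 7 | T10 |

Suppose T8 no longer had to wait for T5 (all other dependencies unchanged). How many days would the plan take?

Before: longest chain T5→T10→T12 = 6+1+7 = 14, finish 14.
Dropping T5→T8 doesn't change T8's earliest start (8); another predecessor still binds.
New critical path: T5→T10→T12 = 6+1+7 = 14 ⇒ 14 days.

14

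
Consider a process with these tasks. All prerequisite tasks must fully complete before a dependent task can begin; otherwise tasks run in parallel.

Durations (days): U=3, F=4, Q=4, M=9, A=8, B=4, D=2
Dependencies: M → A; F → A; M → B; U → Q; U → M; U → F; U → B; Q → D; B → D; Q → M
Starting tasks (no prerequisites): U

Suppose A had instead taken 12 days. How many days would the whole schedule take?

28

Critical path before the change: U→Q→M→A = 3+4+9+8 = 24 giving 24 days.
A lies on that path, so at 12 days the path becomes 28 days.
The critical path is still U→Q→M→A; finish is now 28 days.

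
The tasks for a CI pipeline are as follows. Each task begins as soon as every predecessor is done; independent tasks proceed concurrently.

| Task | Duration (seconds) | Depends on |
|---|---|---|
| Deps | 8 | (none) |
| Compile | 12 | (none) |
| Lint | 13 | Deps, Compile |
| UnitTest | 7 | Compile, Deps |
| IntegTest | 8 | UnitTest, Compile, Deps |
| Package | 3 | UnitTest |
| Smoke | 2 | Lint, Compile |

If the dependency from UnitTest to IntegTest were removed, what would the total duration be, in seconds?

27

With the dependency in place, Compile→Lint→Smoke = 12+13+2 = 27 sets the finish at 27 seconds.
Without UnitTest→IntegTest, IntegTest's earliest start moves from 19 to 12.
New critical path: Compile→Lint→Smoke = 12+13+2 = 27 ⇒ 27 seconds.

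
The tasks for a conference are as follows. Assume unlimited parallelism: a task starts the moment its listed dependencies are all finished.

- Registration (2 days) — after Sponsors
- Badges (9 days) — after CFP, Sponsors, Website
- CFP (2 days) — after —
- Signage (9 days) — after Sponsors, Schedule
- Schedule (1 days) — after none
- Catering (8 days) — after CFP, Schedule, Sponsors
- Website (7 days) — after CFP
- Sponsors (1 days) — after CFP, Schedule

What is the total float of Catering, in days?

7

CFP→Website→Badges = 2+7+9 = 18 sets the makespan at 18 days.
Catering finishes as early as 11 and must finish by 18.
So Catering can slip 18 − 11 = 7 days.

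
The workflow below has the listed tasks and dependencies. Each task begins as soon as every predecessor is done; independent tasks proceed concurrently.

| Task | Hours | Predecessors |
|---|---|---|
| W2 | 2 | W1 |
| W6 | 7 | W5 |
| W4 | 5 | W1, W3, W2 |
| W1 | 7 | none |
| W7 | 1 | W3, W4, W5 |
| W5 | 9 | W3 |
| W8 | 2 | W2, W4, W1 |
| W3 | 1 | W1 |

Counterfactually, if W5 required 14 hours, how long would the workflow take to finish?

29

Baseline: W1→W3→W5→W6 = 7+1+9+7 = 24 → 24 hours.
W5 lies on that path, so at 14 hours the path becomes 29 hours.
No other chain overtakes it, so the finish is 29 hours.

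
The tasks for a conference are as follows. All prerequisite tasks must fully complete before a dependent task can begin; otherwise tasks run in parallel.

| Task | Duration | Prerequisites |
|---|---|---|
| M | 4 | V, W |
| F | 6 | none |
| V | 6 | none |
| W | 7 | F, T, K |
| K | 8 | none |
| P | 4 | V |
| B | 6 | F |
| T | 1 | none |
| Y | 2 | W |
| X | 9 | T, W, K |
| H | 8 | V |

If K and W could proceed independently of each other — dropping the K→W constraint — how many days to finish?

With the dependency in place, K→W→X = 8+7+9 = 24 sets the finish at 24 days.
Without K→W, W's earliest start moves from 8 to 6.
New critical path: F→W→X = 6+7+9 = 22 ⇒ 22 days.

22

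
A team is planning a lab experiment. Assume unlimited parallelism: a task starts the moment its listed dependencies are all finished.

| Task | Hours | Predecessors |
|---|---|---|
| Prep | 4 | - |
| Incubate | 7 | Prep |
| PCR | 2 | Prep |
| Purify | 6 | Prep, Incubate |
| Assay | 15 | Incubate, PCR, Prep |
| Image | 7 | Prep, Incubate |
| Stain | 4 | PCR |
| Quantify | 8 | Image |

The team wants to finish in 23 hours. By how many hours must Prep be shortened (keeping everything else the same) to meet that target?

3

Current finish: 26 hours; target: 23.
Prep is on every critical path, so each hour cut from Prep cuts the finish by one (this holds down to a finish of 23).
Need 26 − 23 = 3 hours off Prep → Prep becomes 1 hour, finish becomes 23.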